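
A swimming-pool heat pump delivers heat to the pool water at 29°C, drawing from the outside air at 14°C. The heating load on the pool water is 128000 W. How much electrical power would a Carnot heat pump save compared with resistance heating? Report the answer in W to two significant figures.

In absolute terms T_C = 287.15 K and T_H = 302.15 K, so ΔT = 15.00 K.
COP_Carnot = T_H/ΔT = 302.15/15.00 = 20.14.
Resistance heating needs Ẇ_res = Q̇_H = 128000 W; the reversible heat pump needs only Ẇ_hp = Q̇_H/COP = 6354 W.
Saving = 128000 − 6354 = 121600 W.

120000 W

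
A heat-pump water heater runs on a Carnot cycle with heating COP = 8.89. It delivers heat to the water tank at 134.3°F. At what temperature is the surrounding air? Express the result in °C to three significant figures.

19.7 °C

COP_HP = T_H/(T_H − T_C) gives T_H − T_C = T_H/COP.
With T_H = 329.98 K, T_C = 329.98 × (1 − 1/8.89) = 292.86 K.
Converting, 292.86 K = 19.71°C.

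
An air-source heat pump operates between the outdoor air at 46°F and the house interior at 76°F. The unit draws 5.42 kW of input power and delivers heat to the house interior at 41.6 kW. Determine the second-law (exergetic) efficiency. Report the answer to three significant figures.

COP_actual = Q̇_H/Ẇ = 41.60/5.420 = 7.675.
In absolute terms T_C = 280.93 K and T_H = 297.59 K, so ΔT = 16.67 K.
COP_Carnot = T_H/ΔT = 297.59/16.67 = 17.86.
η_II = COP_actual/COP_Carnot = 7.675/17.86 = 0.4299.

0.430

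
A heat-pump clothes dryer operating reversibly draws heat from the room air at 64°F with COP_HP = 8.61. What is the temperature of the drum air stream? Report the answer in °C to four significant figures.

COP_HP = T_H/(T_H − T_C) rearranges to T_H = COP·T_C/(COP − 1).
With T_C = 290.93 K, T_H = 8.61 × 290.93/7.610 = 329.16 K.
Converting, 329.16 K = 56.01°C.

56.01 °C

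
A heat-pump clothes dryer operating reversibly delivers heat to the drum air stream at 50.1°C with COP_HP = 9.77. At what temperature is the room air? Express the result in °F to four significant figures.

62.63 °F

COP_HP = T_H/(T_H − T_C) gives T_H − T_C = T_H/COP.
With T_H = 323.25 K, T_C = 323.25 × (1 − 1/9.77) = 290.16 K.
Converting, 290.16 K = 62.63°F.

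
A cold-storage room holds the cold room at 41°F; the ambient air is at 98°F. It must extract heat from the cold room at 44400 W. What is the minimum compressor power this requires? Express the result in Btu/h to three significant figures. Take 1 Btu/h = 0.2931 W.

In absolute terms T_C = 278.15 K and T_H = 309.82 K, so ΔT = 31.67 K.
COP_Carnot = T_C/ΔT = 278.15/31.67 = 8.784.
Ẇ_min = Q̇/COP_Carnot = 44400/8.784 = 5055 W = 17250 Btu/h.

17200 Btu/h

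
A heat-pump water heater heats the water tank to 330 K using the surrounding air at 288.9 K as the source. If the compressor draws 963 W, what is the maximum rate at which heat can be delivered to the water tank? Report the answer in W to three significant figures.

The reservoir spacing is ΔT = 330 − 288.9 = 41.10 K.
COP_Carnot = T_H/ΔT = 330.00/41.10 = 8.029.
Q̇_max = COP_Carnot × Ẇ = 8.029 × 963.0 W = 7732 W.

7730 W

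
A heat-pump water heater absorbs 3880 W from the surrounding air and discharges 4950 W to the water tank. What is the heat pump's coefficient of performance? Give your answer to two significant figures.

The first law gives Q̇_H = Q̇_C + Ẇ, so the three rates are Q̇_C = 3880, Q̇_H = 4950, Ẇ = 1070 W.
COP_HP = Q̇_H/Ẇ = 4950/1070 = 4.626.

4.6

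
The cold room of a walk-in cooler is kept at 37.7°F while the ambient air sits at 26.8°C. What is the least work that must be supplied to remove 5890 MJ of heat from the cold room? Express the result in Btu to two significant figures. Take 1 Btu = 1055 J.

480000 Btu

In absolute terms T_C = 276.32 K and T_H = 299.95 K, so ΔT = 23.63 K.
The reversible limit is COP_R = T_C/ΔT = 11.69, so W_min = Q_C/COP = Q_C·ΔT/T_C.
W_min = 5890 × 23.63/276.32 = 503.8 MJ = 477500 Btu.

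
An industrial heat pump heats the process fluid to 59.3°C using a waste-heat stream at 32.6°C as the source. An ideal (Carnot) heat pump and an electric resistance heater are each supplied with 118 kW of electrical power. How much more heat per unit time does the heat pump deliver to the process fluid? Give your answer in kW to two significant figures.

In absolute terms T_C = 305.75 K and T_H = 332.45 K, so ΔT = 26.70 K.
COP_Carnot = T_H/ΔT = 332.45/26.70 = 12.45.
The heat pump delivers Q̇_H = COP × Ẇ = 1469 kW; the resistance heater delivers Ẇ = 118.0 kW.
Extra = (COP − 1)·Ẇ = 1351 kW.

1400 kW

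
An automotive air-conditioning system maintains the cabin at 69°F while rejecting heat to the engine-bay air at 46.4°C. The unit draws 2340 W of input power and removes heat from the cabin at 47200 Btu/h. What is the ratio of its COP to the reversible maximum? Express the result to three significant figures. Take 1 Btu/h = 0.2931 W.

0.520

Converting, Q̇_C = 47200 Btu/h = 13830 W, so COP_actual = Q̇_C/Ẇ = 13830/2340 = 5.912.
In absolute terms T_C = 293.71 K and T_H = 319.55 K, so ΔT = 25.84 K.
COP_Carnot = T_C/ΔT = 293.71/25.84 = 11.36.
η_II = COP_actual/COP_Carnot = 5.912/11.36 = 0.5202.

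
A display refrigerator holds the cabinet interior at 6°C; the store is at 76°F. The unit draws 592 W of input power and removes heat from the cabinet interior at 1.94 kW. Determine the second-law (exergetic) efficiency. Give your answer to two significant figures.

Converting, Q̇_C = 1.940 kW = 1940 W, so COP_actual = Q̇_C/Ẇ = 1940/592.0 = 3.277.
In absolute terms T_C = 279.15 K and T_H = 297.59 K, so ΔT = 18.44 K.
COP_Carnot = T_C/ΔT = 279.15/18.44 = 15.13.
η_II = COP_actual/COP_Carnot = 3.277/15.13 = 0.2165.

0.22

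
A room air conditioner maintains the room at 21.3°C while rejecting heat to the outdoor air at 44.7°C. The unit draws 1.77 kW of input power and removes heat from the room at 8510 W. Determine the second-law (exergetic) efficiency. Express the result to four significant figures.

0.3821

Converting, Q̇_C = 8510 W = 8.510 kW, so COP_actual = Q̇_C/Ẇ = 8.510/1.770 = 4.808.
In absolute terms T_C = 294.45 K and T_H = 317.85 K, so ΔT = 23.40 K.
COP_Carnot = T_C/ΔT = 294.45/23.40 = 12.58.
η_II = COP_actual/COP_Carnot = 4.808/12.58 = 0.3821.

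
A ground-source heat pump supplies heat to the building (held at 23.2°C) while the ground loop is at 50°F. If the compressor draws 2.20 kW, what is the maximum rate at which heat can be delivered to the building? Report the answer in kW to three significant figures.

In absolute terms T_C = 283.15 K and T_H = 296.35 K, so ΔT = 13.20 K.
COP_Carnot = T_H/ΔT = 296.35/13.20 = 22.45.
Q̇_max = COP_Carnot × Ẇ = 22.45 × 2.200 kW = 49.39 kW.

49.4 kW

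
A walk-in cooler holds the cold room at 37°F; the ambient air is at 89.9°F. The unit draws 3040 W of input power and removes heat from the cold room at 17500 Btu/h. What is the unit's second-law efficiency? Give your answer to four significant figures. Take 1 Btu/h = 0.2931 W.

Converting, Q̇_C = 17500 Btu/h = 5129 W, so COP_actual = Q̇_C/Ẇ = 5129/3040 = 1.687.
In absolute terms T_C = 275.93 K and T_H = 305.32 K, so ΔT = 29.39 K.
COP_Carnot = T_C/ΔT = 275.93/29.39 = 9.389.
η_II = COP_actual/COP_Carnot = 1.687/9.389 = 0.1797.

0.1797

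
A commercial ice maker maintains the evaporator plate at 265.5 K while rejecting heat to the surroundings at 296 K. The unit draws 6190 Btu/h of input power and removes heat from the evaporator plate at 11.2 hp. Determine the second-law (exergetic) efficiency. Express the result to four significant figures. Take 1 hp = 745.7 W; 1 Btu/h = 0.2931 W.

0.5288

Converting, Q̇_C = 11.20 hp = 28490 Btu/h, so COP_actual = Q̇_C/Ẇ = 28490/6190 = 4.603.
The reservoir spacing is ΔT = 296 − 265.5 = 30.50 K.
COP_Carnot = T_C/ΔT = 265.50/30.50 = 8.705.
η_II = COP_actual/COP_Carnot = 4.603/8.705 = 0.5288.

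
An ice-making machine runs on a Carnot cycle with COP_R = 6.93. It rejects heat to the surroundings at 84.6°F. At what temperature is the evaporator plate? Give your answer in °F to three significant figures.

For a Carnot refrigerator COP_R = T_C/(T_H − T_C), so T_C = COP·T_H/(1 + COP).
With T_H = 302.37 K, T_C = 6.93 × 302.37/7.930 = 264.24 K.
Converting, 264.24 K = 15.97°F.

16.0 °F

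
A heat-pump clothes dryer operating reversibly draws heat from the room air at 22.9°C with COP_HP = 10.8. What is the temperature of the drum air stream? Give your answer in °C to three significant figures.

COP_HP = T_H/(T_H − T_C) rearranges to T_H = COP·T_C/(COP − 1).
With T_C = 296.05 K, T_H = 10.8 × 296.05/9.800 = 326.26 K.
Converting, 326.26 K = 53.11°C.

53.1 °C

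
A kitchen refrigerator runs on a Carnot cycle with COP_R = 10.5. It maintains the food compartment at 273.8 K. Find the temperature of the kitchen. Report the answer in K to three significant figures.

COP_R = T_C/(T_H − T_C) gives T_H − T_C = T_C/COP.
With T_C = 273.80 K, T_H = 273.80 × (1 + 1/10.5) = 299.88 K.

300 K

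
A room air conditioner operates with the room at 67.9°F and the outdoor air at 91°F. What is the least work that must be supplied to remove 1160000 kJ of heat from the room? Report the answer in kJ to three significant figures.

50800 kJ

In absolute terms T_C = 293.09 K and T_H = 305.93 K, so ΔT = 12.83 K.
The reversible limit is COP_R = T_C/ΔT = 22.84, so W_min = Q_C/COP = Q_C·ΔT/T_C.
W_min = 1160000 × 12.83/293.09 = 50790 kJ.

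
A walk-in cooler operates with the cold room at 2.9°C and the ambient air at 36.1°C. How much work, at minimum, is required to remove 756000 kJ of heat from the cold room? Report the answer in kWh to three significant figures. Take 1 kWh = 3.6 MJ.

25.3 kWh

In absolute terms T_C = 276.05 K and T_H = 309.25 K, so ΔT = 33.20 K.
The reversible limit is COP_R = T_C/ΔT = 8.315, so W_min = Q_C/COP = Q_C·ΔT/T_C.
W_min = 756000 × 33.20/276.05 = 90920 kJ = 25.26 kWh.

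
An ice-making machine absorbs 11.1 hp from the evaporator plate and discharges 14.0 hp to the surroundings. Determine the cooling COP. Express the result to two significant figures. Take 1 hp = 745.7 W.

The first law gives Q̇_H = Q̇_C + Ẇ, so the three rates are Q̇_C = 11.10, Q̇_H = 14.00, Ẇ = 2.900 hp.
COP_R = Q̇_C/Ẇ = 11.10/2.900 = 3.828.

3.8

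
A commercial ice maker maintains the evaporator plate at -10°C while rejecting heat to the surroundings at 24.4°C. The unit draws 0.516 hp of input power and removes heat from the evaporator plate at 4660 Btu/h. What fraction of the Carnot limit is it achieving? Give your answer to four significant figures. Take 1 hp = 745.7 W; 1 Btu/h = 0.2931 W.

0.4640

Converting, Q̇_C = 4660 Btu/h = 1.832 hp, so COP_actual = Q̇_C/Ẇ = 1.832/0.5160 = 3.550.
In absolute terms T_C = 263.15 K and T_H = 297.55 K, so ΔT = 34.40 K.
COP_Carnot = T_C/ΔT = 263.15/34.40 = 7.650.
η_II = COP_actual/COP_Carnot = 3.550/7.650 = 0.4640.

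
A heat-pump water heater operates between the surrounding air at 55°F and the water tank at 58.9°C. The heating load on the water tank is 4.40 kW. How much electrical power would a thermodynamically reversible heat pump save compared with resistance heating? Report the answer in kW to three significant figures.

In absolute terms T_C = 285.93 K and T_H = 332.05 K, so ΔT = 46.12 K.
COP_Carnot = T_H/ΔT = 332.05/46.12 = 7.199.
Resistance heating needs Ẇ_res = Q̇_H = 4.400 kW; the reversible heat pump needs only Ẇ_hp = Q̇_H/COP = 0.6112 kW.
Saving = 4.400 − 0.6112 = 3.789 kW.

3.79 kW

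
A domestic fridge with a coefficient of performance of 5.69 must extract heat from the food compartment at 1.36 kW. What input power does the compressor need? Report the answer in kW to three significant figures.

0.239 kW

Ẇ = Q̇_C/COP = 1.360/5.69 = 0.2390 kW.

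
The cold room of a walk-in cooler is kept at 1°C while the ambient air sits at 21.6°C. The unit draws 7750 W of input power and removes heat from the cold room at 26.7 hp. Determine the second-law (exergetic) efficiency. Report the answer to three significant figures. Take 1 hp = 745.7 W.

0.193

Converting, Q̇_C = 26.70 hp = 19910 W, so COP_actual = Q̇_C/Ẇ = 19910/7750 = 2.569.
In absolute terms T_C = 274.15 K and T_H = 294.75 K, so ΔT = 20.60 K.
COP_Carnot = T_C/ΔT = 274.15/20.60 = 13.31.
η_II = COP_actual/COP_Carnot = 2.569/13.31 = 0.1930.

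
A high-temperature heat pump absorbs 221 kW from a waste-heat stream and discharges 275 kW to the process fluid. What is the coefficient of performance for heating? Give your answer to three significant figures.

The first law gives Q̇_H = Q̇_C + Ẇ, so the three rates are Q̇_C = 221.0, Q̇_H = 275.0, Ẇ = 54.00 kW.
COP_HP = Q̇_H/Ẇ = 275.0/54.00 = 5.093.

5.09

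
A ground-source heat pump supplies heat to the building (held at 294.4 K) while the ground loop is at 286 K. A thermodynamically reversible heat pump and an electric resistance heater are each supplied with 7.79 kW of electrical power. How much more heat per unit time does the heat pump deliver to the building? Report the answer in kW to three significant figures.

The reservoir spacing is ΔT = 294.4 − 286 = 8.400 K.
COP_Carnot = T_H/ΔT = 294.40/8.400 = 35.05.
The heat pump delivers Q̇_H = COP × Ẇ = 273.0 kW; the resistance heater delivers Ẇ = 7.790 kW.
Extra = (COP − 1)·Ẇ = 265.2 kW.

265 kW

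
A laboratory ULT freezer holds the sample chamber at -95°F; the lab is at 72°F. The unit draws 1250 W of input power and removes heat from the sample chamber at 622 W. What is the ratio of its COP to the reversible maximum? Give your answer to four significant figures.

0.2279

COP_actual = Q̇_C/Ẇ = 622.0/1250 = 0.4976.
In absolute terms T_C = 202.59 K and T_H = 295.37 K, so ΔT = 92.78 K.
COP_Carnot = T_C/ΔT = 202.59/92.78 = 2.184.
η_II = COP_actual/COP_Carnot = 0.4976/2.184 = 0.2279.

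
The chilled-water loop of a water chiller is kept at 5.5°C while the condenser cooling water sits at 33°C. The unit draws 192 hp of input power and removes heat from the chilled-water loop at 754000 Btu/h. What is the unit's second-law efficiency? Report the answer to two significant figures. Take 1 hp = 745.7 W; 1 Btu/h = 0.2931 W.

0.15

Converting, Q̇_C = 754000 Btu/h = 296.4 hp, so COP_actual = Q̇_C/Ẇ = 296.4/192.0 = 1.544.
In absolute terms T_C = 278.65 K and T_H = 306.15 K, so ΔT = 27.50 K.
COP_Carnot = T_C/ΔT = 278.65/27.50 = 10.13.
η_II = COP_actual/COP_Carnot = 1.544/10.13 = 0.1523.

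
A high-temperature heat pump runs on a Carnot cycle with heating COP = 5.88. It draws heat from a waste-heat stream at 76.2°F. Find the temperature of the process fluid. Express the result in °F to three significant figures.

COP_HP = T_H/(T_H − T_C) rearranges to T_H = COP·T_C/(COP − 1).
With T_C = 297.71 K, T_H = 5.88 × 297.71/4.880 = 358.71 K.
Converting, 358.71 K = 186.01°F.

186 °F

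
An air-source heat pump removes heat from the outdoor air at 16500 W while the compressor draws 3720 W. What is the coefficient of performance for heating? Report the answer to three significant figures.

The first law gives Q̇_H = Q̇_C + Ẇ, so the three rates are Q̇_C = 16500, Q̇_H = 20220, Ẇ = 3720 W.
COP_HP = Q̇_H/Ẇ = 20220/3720 = 5.435.

5.44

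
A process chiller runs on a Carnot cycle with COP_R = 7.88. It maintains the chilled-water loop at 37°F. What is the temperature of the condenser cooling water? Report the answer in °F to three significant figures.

100 °F

COP_R = T_C/(T_H − T_C) gives T_H − T_C = T_C/COP.
With T_C = 275.93 K, T_H = 275.93 × (1 + 1/7.88) = 310.94 K.
Converting, 310.94 K = 100.03°F.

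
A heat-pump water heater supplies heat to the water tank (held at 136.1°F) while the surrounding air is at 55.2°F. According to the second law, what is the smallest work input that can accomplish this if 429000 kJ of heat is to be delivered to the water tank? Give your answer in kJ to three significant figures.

In absolute terms T_C = 286.04 K and T_H = 330.98 K, so ΔT = 44.94 K.
The reversible limit is COP_HP = T_H/ΔT = 7.364, so W_min = Q_H/COP = Q_H·ΔT/T_H.
W_min = 429000 × 44.94/330.98 = 58250 kJ.

58300 kJ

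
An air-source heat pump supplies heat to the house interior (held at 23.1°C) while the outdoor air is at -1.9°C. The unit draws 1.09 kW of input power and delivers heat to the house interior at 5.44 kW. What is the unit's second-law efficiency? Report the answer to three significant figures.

COP_actual = Q̇_H/Ẇ = 5.440/1.090 = 4.991.
In absolute terms T_C = 271.25 K and T_H = 296.25 K, so ΔT = 25.00 K.
COP_Carnot = T_H/ΔT = 296.25/25.00 = 11.85.
η_II = COP_actual/COP_Carnot = 4.991/11.85 = 0.4212.

0.421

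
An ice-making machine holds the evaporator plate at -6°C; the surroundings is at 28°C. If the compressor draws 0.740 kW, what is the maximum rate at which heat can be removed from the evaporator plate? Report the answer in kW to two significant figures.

5.8 kW

In absolute terms T_C = 267.15 K and T_H = 301.15 K, so ΔT = 34.00 K.
COP_Carnot = T_C/ΔT = 267.15/34.00 = 7.857.
Q̇_max = COP_Carnot × Ẇ = 7.857 × 0.7400 kW = 5.814 kW.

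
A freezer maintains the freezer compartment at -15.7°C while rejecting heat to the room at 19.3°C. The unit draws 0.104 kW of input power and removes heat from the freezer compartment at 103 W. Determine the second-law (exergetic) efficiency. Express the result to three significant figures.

Converting, Q̇_C = 103.0 W = 0.1030 kW, so COP_actual = Q̇_C/Ẇ = 0.1030/0.1040 = 0.9904.
In absolute terms T_C = 257.45 K and T_H = 292.45 K, so ΔT = 35.00 K.
COP_Carnot = T_C/ΔT = 257.45/35.00 = 7.356.
η_II = COP_actual/COP_Carnot = 0.9904/7.356 = 0.1346.

0.135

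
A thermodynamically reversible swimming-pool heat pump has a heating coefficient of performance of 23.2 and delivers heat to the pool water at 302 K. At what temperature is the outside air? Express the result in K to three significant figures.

COP_HP = T_H/(T_H − T_C) gives T_H − T_C = T_H/COP.
With T_H = 302.00 K, T_C = 302.00 × (1 − 1/23.2) = 288.98 K.

289 K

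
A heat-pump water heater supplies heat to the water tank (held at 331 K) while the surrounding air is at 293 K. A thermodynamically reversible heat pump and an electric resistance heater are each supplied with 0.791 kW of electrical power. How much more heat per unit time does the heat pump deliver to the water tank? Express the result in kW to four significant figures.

6.099 kW

The reservoir spacing is ΔT = 331 − 293 = 38.00 K.
COP_Carnot = T_H/ΔT = 331.00/38.00 = 8.711.
The heat pump delivers Q̇_H = COP × Ẇ = 6.890 kW; the resistance heater delivers Ẇ = 0.7910 kW.
Extra = (COP − 1)·Ẇ = 6.099 kW.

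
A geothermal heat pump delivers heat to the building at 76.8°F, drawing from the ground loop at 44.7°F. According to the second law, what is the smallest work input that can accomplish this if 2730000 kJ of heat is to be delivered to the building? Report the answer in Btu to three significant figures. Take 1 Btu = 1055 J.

In absolute terms T_C = 280.21 K and T_H = 298.04 K, so ΔT = 17.83 K.
The reversible limit is COP_HP = T_H/ΔT = 16.71, so W_min = Q_H/COP = Q_H·ΔT/T_H.
W_min = 2730000 × 17.83/298.04 = 163400 kJ = 154800 Btu.

155000 Btu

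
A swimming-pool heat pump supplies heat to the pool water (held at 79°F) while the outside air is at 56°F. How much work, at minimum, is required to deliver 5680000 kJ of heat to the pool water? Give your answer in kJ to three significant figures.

243000 kJ

In absolute terms T_C = 286.48 K and T_H = 299.26 K, so ΔT = 12.78 K.
The reversible limit is COP_HP = T_H/ΔT = 23.42, so W_min = Q_H/COP = Q_H·ΔT/T_H.
W_min = 5680000 × 12.78/299.26 = 242500 kJ.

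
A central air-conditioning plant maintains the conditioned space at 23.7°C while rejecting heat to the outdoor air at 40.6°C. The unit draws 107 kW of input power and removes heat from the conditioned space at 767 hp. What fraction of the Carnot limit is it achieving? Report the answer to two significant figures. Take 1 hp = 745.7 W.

Converting, Q̇_C = 767.0 hp = 572.0 kW, so COP_actual = Q̇_C/Ẇ = 572.0/107.0 = 5.345.
In absolute terms T_C = 296.85 K and T_H = 313.75 K, so ΔT = 16.90 K.
COP_Carnot = T_C/ΔT = 296.85/16.90 = 17.57.
η_II = COP_actual/COP_Carnot = 5.345/17.57 = 0.3043.

0.30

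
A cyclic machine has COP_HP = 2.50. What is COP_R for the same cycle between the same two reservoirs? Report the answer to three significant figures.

Since Q_H = Q_C + W for any cycle, COP_R = Q_C/W = Q_H/W − 1.
COP_R = 2.50 − 1 = 1.50.

1.50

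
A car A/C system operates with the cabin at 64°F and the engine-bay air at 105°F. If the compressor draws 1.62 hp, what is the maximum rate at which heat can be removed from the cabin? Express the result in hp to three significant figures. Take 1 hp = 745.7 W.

20.7 hp

In absolute terms T_C = 290.93 K and T_H = 313.71 K, so ΔT = 22.78 K.
COP_Carnot = T_C/ΔT = 290.93/22.78 = 12.77.
Q̇_max = COP_Carnot × Ẇ = 12.77 × 1.620 hp = 20.69 hp.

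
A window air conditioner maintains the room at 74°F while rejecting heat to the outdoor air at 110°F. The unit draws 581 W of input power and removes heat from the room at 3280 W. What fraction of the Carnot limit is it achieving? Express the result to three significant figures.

0.381

COP_actual = Q̇_C/Ẇ = 3280/581.0 = 5.645.
In absolute terms T_C = 296.48 K and T_H = 316.48 K, so ΔT = 20.00 K.
COP_Carnot = T_C/ΔT = 296.48/20.00 = 14.82.
η_II = COP_actual/COP_Carnot = 5.645/14.82 = 0.3808.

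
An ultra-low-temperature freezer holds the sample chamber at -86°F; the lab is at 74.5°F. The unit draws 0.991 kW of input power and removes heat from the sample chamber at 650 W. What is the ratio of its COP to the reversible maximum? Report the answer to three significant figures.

0.282

Converting, Q̇_C = 650.0 W = 0.6500 kW, so COP_actual = Q̇_C/Ẇ = 0.6500/0.9910 = 0.6559.
In absolute terms T_C = 207.59 K and T_H = 296.76 K, so ΔT = 89.17 K.
COP_Carnot = T_C/ΔT = 207.59/89.17 = 2.328.
η_II = COP_actual/COP_Carnot = 0.6559/2.328 = 0.2817.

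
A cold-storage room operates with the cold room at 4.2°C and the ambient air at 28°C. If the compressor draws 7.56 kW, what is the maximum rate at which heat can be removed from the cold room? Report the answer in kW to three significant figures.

In absolute terms T_C = 277.35 K and T_H = 301.15 K, so ΔT = 23.80 K.
COP_Carnot = T_C/ΔT = 277.35/23.80 = 11.65.
Q̇_max = COP_Carnot × Ẇ = 11.65 × 7.560 kW = 88.10 kW.

88.1 kW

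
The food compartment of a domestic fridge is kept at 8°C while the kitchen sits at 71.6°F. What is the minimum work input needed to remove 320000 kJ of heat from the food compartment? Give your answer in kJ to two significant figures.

In absolute terms T_C = 281.15 K and T_H = 295.15 K, so ΔT = 14.00 K.
The reversible limit is COP_R = T_C/ΔT = 20.08, so W_min = Q_C/COP = Q_C·ΔT/T_C.
W_min = 320000 × 14.00/281.15 = 15930 kJ.

16000 kJ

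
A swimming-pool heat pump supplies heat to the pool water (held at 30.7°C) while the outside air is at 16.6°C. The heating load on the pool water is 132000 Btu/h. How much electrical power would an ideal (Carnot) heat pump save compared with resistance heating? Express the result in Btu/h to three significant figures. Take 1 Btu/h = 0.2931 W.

126000 Btu/h

In absolute terms T_C = 289.75 K and T_H = 303.85 K, so ΔT = 14.10 K.
COP_Carnot = T_H/ΔT = 303.85/14.10 = 21.55.
Resistance heating needs Ẇ_res = Q̇_H = 132000 Btu/h; the reversible heat pump needs only Ẇ_hp = Q̇_H/COP = 6125 Btu/h.
Saving = 132000 − 6125 = 125900 Btu/h.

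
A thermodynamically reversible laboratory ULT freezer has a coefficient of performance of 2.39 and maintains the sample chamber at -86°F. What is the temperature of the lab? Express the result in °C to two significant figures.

21 °C

COP_R = T_C/(T_H − T_C) gives T_H − T_C = T_C/COP.
With T_C = 207.59 K, T_H = 207.59 × (1 + 1/2.39) = 294.45 K.
Converting, 294.45 K = 21.30°C.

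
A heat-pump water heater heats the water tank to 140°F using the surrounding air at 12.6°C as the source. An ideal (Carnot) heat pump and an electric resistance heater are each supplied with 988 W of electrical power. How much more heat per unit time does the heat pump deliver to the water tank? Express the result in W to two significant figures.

In absolute terms T_C = 285.75 K and T_H = 333.15 K, so ΔT = 47.40 K.
COP_Carnot = T_H/ΔT = 333.15/47.40 = 7.028.
The heat pump delivers Q̇_H = COP × Ẇ = 6944 W; the resistance heater delivers Ẇ = 988.0 W.
Extra = (COP − 1)·Ẇ = 5956 W.

6000 W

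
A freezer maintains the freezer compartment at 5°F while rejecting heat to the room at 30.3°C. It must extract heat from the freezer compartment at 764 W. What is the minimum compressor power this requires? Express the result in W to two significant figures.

In absolute terms T_C = 258.15 K and T_H = 303.45 K, so ΔT = 45.30 K.
COP_Carnot = T_C/ΔT = 258.15/45.30 = 5.699.
Ẇ_min = Q̇/COP_Carnot = 764.0/5.699 = 134.1 W.

130 W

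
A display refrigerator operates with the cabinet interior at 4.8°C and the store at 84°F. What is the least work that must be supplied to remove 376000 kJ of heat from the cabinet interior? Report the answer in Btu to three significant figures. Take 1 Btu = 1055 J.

30900 Btu

In absolute terms T_C = 277.95 K and T_H = 302.04 K, so ΔT = 24.09 K.
The reversible limit is COP_R = T_C/ΔT = 11.54, so W_min = Q_C/COP = Q_C·ΔT/T_C.
W_min = 376000 × 24.09/277.95 = 32590 kJ = 30890 Btu.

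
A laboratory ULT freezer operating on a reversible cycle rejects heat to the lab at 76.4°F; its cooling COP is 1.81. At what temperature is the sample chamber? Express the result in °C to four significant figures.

-81.32 °C

For a Carnot refrigerator COP_R = T_C/(T_H − T_C), so T_C = COP·T_H/(1 + COP).
With T_H = 297.82 K, T_C = 1.81 × 297.82/2.810 = 191.83 K.
Converting, 191.83 K = -81.32°C.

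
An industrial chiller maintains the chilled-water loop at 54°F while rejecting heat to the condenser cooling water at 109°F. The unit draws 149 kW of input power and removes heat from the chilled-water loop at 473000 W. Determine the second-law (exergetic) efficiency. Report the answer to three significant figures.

0.340

Converting, Q̇_C = 473000 W = 473.0 kW, so COP_actual = Q̇_C/Ẇ = 473.0/149.0 = 3.174.
In absolute terms T_C = 285.37 K and T_H = 315.93 K, so ΔT = 30.56 K.
COP_Carnot = T_C/ΔT = 285.37/30.56 = 9.339.
η_II = COP_actual/COP_Carnot = 3.174/9.339 = 0.3399.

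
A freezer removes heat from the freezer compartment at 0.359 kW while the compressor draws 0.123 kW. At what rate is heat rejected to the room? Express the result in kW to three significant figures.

0.482 kW

For a cyclic device the first law requires Q̇_H = Q̇_C + Ẇ.
Q̇_H = Q̇_C + Ẇ = 0.4820 kW.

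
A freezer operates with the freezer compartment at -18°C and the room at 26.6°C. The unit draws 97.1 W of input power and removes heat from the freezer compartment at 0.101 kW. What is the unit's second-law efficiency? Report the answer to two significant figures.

0.18

Converting, Q̇_C = 0.1010 kW = 101.0 W, so COP_actual = Q̇_C/Ẇ = 101.0/97.10 = 1.040.
In absolute terms T_C = 255.15 K and T_H = 299.75 K, so ΔT = 44.60 K.
COP_Carnot = T_C/ΔT = 255.15/44.60 = 5.721.
η_II = COP_actual/COP_Carnot = 1.040/5.721 = 0.1818.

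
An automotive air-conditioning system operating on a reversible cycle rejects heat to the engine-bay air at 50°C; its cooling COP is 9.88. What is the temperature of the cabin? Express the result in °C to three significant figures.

For a Carnot refrigerator COP_R = T_C/(T_H − T_C), so T_C = COP·T_H/(1 + COP).
With T_H = 323.15 K, T_C = 9.88 × 323.15/10.88 = 293.45 K.
Converting, 293.45 K = 20.30°C.

20.3 °C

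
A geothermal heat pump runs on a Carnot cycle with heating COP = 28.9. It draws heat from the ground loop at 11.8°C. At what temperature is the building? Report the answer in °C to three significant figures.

COP_HP = T_H/(T_H − T_C) rearranges to T_H = COP·T_C/(COP − 1).
With T_C = 284.95 K, T_H = 28.9 × 284.95/27.90 = 295.16 K.
Converting, 295.16 K = 22.01°C.

22.0 °C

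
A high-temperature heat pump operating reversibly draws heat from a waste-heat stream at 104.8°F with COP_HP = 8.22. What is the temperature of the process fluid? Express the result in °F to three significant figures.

183 °F

COP_HP = T_H/(T_H − T_C) rearranges to T_H = COP·T_C/(COP − 1).
With T_C = 313.59 K, T_H = 8.22 × 313.59/7.220 = 357.03 K.
Converting, 357.03 K = 182.98°F.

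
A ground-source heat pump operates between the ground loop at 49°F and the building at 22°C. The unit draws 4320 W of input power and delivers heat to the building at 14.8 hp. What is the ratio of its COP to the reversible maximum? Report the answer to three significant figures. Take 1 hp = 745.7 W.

0.109

Converting, Q̇_H = 14.80 hp = 11040 W, so COP_actual = Q̇_H/Ẇ = 11040/4320 = 2.555.
In absolute terms T_C = 282.59 K and T_H = 295.15 K, so ΔT = 12.56 K.
COP_Carnot = T_H/ΔT = 295.15/12.56 = 23.51.
η_II = COP_actual/COP_Carnot = 2.555/23.51 = 0.1087.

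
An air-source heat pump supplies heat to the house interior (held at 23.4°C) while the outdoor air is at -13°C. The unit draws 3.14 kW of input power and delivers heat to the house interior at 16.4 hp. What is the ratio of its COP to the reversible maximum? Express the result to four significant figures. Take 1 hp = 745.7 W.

0.4781

Converting, Q̇_H = 16.40 hp = 12.23 kW, so COP_actual = Q̇_H/Ẇ = 12.23/3.140 = 3.895.
In absolute terms T_C = 260.15 K and T_H = 296.55 K, so ΔT = 36.40 K.
COP_Carnot = T_H/ΔT = 296.55/36.40 = 8.147.
η_II = COP_actual/COP_Carnot = 3.895/8.147 = 0.4781.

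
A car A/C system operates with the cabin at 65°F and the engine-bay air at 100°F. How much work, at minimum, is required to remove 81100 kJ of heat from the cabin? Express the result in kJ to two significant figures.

In absolute terms T_C = 291.48 K and T_H = 310.93 K, so ΔT = 19.44 K.
The reversible limit is COP_R = T_C/ΔT = 14.99, so W_min = Q_C/COP = Q_C·ΔT/T_C.
W_min = 81100 × 19.44/291.48 = 5410 kJ.

5400 kJ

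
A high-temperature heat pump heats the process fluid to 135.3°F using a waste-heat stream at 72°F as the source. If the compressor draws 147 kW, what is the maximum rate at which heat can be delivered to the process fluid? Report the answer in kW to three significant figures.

1380 kW

In absolute terms T_C = 295.37 K and T_H = 330.54 K, so ΔT = 35.17 K.
COP_Carnot = T_H/ΔT = 330.54/35.17 = 9.399.
Q̇_max = COP_Carnot × Ẇ = 9.399 × 147.0 kW = 1382 kW.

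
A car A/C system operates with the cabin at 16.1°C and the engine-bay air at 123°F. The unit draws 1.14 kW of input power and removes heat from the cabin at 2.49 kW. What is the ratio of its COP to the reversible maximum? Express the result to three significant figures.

COP_actual = Q̇_C/Ẇ = 2.490/1.140 = 2.184.
In absolute terms T_C = 289.25 K and T_H = 323.71 K, so ΔT = 34.46 K.
COP_Carnot = T_C/ΔT = 289.25/34.46 = 8.395.
η_II = COP_actual/COP_Carnot = 2.184/8.395 = 0.2602.

0.260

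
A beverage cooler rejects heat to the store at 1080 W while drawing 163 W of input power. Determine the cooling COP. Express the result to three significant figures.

The first law gives Q̇_H = Q̇_C + Ẇ, so the three rates are Q̇_C = 917.0, Q̇_H = 1080, Ẇ = 163.0 W.
COP_R = Q̇_C/Ẇ = 917.0/163.0 = 5.626.

5.63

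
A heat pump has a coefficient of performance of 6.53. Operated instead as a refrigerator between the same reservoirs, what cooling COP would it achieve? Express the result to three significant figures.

Since Q_H = Q_C + W for any cycle, COP_R = Q_C/W = Q_H/W − 1.
COP_R = 6.53 − 1 = 5.53.

5.53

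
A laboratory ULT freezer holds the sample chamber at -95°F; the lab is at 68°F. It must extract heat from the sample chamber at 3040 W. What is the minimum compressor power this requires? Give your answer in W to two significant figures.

1400 W

In absolute terms T_C = 202.59 K and T_H = 293.15 K, so ΔT = 90.56 K.
COP_Carnot = T_C/ΔT = 202.59/90.56 = 2.237.
Ẇ_min = Q̇/COP_Carnot = 3040/2.237 = 1359 W.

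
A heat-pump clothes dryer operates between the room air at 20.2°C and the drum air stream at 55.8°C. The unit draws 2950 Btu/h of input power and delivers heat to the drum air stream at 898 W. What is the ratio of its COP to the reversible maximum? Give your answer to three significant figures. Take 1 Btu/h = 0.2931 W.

Converting, Q̇_H = 898.0 W = 3064 Btu/h, so COP_actual = Q̇_H/Ẇ = 3064/2950 = 1.039.
In absolute terms T_C = 293.35 K and T_H = 328.95 K, so ΔT = 35.60 K.
COP_Carnot = T_H/ΔT = 328.95/35.60 = 9.240.
η_II = COP_actual/COP_Carnot = 1.039/9.240 = 0.1124.

0.112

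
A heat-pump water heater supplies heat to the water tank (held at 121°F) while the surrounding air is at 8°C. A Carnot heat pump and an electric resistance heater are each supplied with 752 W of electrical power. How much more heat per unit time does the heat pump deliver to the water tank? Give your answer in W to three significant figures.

In absolute terms T_C = 281.15 K and T_H = 322.59 K, so ΔT = 41.44 K.
COP_Carnot = T_H/ΔT = 322.59/41.44 = 7.784.
The heat pump delivers Q̇_H = COP × Ẇ = 5853 W; the resistance heater delivers Ẇ = 752.0 W.
Extra = (COP − 1)·Ẇ = 5101 W.

5100 W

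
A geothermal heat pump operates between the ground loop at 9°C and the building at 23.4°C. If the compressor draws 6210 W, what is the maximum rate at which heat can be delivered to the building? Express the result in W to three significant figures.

128000 W

In absolute terms T_C = 282.15 K and T_H = 296.55 K, so ΔT = 14.40 K.
COP_Carnot = T_H/ΔT = 296.55/14.40 = 20.59.
Q̇_max = COP_Carnot × Ẇ = 20.59 × 6210 W = 127900 W.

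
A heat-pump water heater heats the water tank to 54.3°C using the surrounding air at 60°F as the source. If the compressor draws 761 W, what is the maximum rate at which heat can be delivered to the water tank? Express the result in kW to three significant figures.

In absolute terms T_C = 288.71 K and T_H = 327.45 K, so ΔT = 38.74 K.
COP_Carnot = T_H/ΔT = 327.45/38.74 = 8.452.
Q̇_max = COP_Carnot × Ẇ = 8.452 × 761.0 W = 6432 W = 6.432 kW.

6.43 kW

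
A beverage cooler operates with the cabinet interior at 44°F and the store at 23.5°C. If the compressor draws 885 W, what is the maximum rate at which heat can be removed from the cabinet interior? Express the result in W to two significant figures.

15000 W

In absolute terms T_C = 279.82 K and T_H = 296.65 K, so ΔT = 16.83 K.
COP_Carnot = T_C/ΔT = 279.82/16.83 = 16.62.
Q̇_max = COP_Carnot × Ẇ = 16.62 × 885.0 W = 14710 W.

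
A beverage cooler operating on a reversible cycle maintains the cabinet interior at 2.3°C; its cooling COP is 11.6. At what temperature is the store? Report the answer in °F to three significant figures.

78.9 °F

COP_R = T_C/(T_H − T_C) gives T_H − T_C = T_C/COP.
With T_C = 275.45 K, T_H = 275.45 × (1 + 1/11.6) = 299.20 K.
Converting, 299.20 K = 78.88°F.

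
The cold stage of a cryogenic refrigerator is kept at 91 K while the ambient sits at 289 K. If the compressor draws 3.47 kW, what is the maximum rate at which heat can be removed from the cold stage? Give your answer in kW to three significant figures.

1.59 kW

The reservoir spacing is ΔT = 289 − 91 = 198.0 K.
COP_Carnot = T_C/ΔT = 91.00/198.0 = 0.4596.
Q̇_max = COP_Carnot × Ẇ = 0.4596 × 3.470 kW = 1.595 kW.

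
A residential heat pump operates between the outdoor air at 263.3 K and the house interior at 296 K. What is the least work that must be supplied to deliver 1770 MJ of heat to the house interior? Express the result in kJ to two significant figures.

The reservoir spacing is ΔT = 296 − 263.3 = 32.70 K.
The reversible limit is COP_HP = T_H/ΔT = 9.052, so W_min = Q_H/COP = Q_H·ΔT/T_H.
W_min = 1770 × 32.70/296.00 = 195.5 MJ = 195500 kJ.

200000 kJ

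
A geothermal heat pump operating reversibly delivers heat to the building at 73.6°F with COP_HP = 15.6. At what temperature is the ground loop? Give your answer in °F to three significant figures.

39.4 °F

COP_HP = T_H/(T_H − T_C) gives T_H − T_C = T_H/COP.
With T_H = 296.26 K, T_C = 296.26 × (1 − 1/15.6) = 277.27 K.
Converting, 277.27 K = 39.42°F.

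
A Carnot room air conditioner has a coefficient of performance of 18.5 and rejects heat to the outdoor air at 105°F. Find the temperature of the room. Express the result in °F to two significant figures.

76 °F

For a Carnot refrigerator COP_R = T_C/(T_H − T_C), so T_C = COP·T_H/(1 + COP).
With T_H = 313.71 K, T_C = 18.5 × 313.71/19.50 = 297.62 K.
Converting, 297.62 K = 76.04°F.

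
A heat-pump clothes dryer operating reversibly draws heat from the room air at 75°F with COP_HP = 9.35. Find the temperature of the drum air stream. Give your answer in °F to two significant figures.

COP_HP = T_H/(T_H − T_C) rearranges to T_H = COP·T_C/(COP − 1).
With T_C = 297.04 K, T_H = 9.35 × 297.04/8.350 = 332.61 K.
Converting, 332.61 K = 139.03°F.

140 °F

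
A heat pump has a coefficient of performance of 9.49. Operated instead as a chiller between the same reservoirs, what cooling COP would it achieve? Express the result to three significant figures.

Since Q_H = Q_C + W for any cycle, COP_R = Q_C/W = Q_H/W − 1.
COP_R = 9.49 − 1 = 8.49.

8.49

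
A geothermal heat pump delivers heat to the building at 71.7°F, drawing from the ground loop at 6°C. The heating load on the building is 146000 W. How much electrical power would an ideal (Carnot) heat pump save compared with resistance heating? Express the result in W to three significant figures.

138000 W

In absolute terms T_C = 279.15 K and T_H = 295.21 K, so ΔT = 16.06 K.
COP_Carnot = T_H/ΔT = 295.21/16.06 = 18.39.
Resistance heating needs Ẇ_res = Q̇_H = 146000 W; the reversible heat pump needs only Ẇ_hp = Q̇_H/COP = 7941 W.
Saving = 146000 − 7941 = 138100 W.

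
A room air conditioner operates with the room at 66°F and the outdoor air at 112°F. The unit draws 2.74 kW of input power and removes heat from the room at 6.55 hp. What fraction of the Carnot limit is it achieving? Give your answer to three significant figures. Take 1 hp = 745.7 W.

Converting, Q̇_C = 6.550 hp = 4.884 kW, so COP_actual = Q̇_C/Ẇ = 4.884/2.740 = 1.783.
In absolute terms T_C = 292.04 K and T_H = 317.59 K, so ΔT = 25.56 K.
COP_Carnot = T_C/ΔT = 292.04/25.56 = 11.43.
η_II = COP_actual/COP_Carnot = 1.783/11.43 = 0.1560.

0.156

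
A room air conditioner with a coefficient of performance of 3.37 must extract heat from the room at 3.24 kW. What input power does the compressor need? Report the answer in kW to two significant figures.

0.96 kW

Ẇ = Q̇_C/COP = 3.240/3.37 = 0.9614 kW.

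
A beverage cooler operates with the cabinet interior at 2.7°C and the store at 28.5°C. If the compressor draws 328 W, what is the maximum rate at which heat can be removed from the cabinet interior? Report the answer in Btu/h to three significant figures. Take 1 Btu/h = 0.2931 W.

12000 Btu/h

In absolute terms T_C = 275.85 K and T_H = 301.65 K, so ΔT = 25.80 K.
COP_Carnot = T_C/ΔT = 275.85/25.80 = 10.69.
Q̇_max = COP_Carnot × Ẇ = 10.69 × 328.0 W = 3507 W = 11960 Btu/h.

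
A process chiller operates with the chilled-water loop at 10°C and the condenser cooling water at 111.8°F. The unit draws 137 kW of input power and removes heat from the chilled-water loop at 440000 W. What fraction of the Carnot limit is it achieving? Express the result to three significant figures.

0.389

Converting, Q̇_C = 440000 W = 440.0 kW, so COP_actual = Q̇_C/Ẇ = 440.0/137.0 = 3.212.
In absolute terms T_C = 283.15 K and T_H = 317.48 K, so ΔT = 34.33 K.
COP_Carnot = T_C/ΔT = 283.15/34.33 = 8.247.
η_II = COP_actual/COP_Carnot = 3.212/8.247 = 0.3894.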